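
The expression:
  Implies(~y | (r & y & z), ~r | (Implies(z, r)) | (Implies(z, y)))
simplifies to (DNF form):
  True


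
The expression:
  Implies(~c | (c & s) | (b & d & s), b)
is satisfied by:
  {b: True, c: True, s: False}
  {b: True, c: False, s: False}
  {b: True, s: True, c: True}
  {b: True, s: True, c: False}
  {c: True, s: False, b: False}


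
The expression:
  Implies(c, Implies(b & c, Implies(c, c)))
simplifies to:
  True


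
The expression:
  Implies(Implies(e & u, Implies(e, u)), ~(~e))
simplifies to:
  e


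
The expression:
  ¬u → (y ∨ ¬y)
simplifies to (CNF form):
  True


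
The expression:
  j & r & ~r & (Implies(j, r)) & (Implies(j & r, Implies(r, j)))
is never true.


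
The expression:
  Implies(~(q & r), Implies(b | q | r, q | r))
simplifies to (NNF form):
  q | r | ~b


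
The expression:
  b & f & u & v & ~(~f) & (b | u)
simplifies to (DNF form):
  b & f & u & v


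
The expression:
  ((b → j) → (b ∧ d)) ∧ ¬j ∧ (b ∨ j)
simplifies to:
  b ∧ ¬j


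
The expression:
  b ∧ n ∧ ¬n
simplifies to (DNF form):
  False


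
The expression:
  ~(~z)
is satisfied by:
  {z: True}


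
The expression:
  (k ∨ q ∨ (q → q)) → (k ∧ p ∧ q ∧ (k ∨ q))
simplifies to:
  k ∧ p ∧ q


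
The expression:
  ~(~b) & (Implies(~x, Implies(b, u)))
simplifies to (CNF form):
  b & (u | x)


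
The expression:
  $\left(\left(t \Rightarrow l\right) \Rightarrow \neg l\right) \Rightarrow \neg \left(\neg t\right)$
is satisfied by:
  {t: True, l: True}
  {t: True, l: False}
  {l: True, t: False}


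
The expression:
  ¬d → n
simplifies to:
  d ∨ n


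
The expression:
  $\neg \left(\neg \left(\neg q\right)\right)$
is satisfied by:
  {q: False}


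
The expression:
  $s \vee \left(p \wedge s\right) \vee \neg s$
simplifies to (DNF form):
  $\text{True}$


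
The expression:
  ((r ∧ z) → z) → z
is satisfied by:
  {z: True}


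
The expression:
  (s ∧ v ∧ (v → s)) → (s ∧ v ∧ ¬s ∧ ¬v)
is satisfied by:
  {s: False, v: False}
  {v: True, s: False}
  {s: True, v: False}


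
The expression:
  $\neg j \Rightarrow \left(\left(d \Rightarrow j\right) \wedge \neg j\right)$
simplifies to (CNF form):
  $j \vee \neg d$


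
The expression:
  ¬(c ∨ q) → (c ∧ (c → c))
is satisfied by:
  {q: True, c: True}
  {q: True, c: False}
  {c: True, q: False}


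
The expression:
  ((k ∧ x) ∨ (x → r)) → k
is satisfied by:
  {k: True, x: True, r: False}
  {k: True, x: False, r: False}
  {r: True, k: True, x: True}
  {r: True, k: True, x: False}
  {x: True, r: False, k: False}


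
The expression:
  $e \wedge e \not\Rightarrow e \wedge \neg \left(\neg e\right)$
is never true.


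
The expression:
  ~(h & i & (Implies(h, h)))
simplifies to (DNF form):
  ~h | ~i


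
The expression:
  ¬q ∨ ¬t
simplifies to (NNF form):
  ¬q ∨ ¬t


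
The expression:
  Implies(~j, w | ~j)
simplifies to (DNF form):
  True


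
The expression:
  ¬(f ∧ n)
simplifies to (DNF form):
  ¬f ∨ ¬n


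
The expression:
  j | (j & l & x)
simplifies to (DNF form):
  j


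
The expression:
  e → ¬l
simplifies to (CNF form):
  ¬e ∨ ¬l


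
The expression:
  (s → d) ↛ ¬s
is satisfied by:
  {s: True, d: True}


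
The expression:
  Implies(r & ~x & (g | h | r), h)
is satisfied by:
  {x: True, h: True, r: False}
  {x: True, h: False, r: False}
  {h: True, x: False, r: False}
  {x: False, h: False, r: False}
  {r: True, x: True, h: True}
  {r: True, x: True, h: False}
  {r: True, h: True, x: False}


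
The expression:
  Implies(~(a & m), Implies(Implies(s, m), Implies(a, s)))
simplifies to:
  m | s | ~a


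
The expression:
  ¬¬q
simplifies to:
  q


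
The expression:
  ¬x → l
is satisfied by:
  {x: True, l: True}
  {x: True, l: False}
  {l: True, x: False}


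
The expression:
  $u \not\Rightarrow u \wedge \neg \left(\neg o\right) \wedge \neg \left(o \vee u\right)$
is never true.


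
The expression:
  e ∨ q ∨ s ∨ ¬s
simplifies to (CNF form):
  True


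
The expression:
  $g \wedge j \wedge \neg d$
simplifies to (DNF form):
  $g \wedge j \wedge \neg d$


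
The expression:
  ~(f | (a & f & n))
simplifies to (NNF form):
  ~f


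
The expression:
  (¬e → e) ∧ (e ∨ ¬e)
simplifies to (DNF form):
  e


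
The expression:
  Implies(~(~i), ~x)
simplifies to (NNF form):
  ~i | ~x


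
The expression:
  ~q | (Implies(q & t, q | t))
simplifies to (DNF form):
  True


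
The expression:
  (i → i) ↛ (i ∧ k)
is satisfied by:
  {k: False, i: False}
  {i: True, k: False}
  {k: True, i: False}


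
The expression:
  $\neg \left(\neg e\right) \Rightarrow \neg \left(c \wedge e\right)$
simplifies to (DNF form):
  $\neg c \vee \neg e$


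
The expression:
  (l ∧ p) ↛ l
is never true.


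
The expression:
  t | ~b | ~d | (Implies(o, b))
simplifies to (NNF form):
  True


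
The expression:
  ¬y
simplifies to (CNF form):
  ¬y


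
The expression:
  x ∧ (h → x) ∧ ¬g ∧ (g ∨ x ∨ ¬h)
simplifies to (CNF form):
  x ∧ ¬g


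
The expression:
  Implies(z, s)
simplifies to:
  s | ~z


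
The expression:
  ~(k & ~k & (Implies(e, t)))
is always true.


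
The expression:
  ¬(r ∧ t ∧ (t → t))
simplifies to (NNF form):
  ¬r ∨ ¬t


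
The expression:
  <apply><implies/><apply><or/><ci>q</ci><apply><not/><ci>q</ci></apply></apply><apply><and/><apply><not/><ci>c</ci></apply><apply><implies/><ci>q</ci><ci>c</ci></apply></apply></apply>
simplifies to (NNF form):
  <apply><and/><apply><not/><ci>c</ci></apply><apply><not/><ci>q</ci></apply></apply>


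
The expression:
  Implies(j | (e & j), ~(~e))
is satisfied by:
  {e: True, j: False}
  {j: False, e: False}
  {j: True, e: True}


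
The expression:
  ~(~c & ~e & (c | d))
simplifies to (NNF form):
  c | e | ~d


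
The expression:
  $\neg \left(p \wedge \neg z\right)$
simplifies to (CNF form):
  $z \vee \neg p$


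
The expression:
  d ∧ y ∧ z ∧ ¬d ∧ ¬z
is never true.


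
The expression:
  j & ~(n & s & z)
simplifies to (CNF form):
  j & (~n | ~s | ~z)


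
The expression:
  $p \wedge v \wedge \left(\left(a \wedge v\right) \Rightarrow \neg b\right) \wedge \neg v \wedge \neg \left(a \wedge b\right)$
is never true.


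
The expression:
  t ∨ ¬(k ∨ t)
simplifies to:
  t ∨ ¬k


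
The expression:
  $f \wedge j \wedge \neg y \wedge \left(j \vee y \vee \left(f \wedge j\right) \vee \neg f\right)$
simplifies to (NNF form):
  $f \wedge j \wedge \neg y$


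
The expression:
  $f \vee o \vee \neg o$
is always true.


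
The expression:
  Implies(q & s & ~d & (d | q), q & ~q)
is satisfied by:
  {d: True, s: False, q: False}
  {s: False, q: False, d: False}
  {d: True, q: True, s: False}
  {q: True, s: False, d: False}
  {d: True, s: True, q: False}
  {s: True, d: False, q: False}
  {d: True, q: True, s: True}


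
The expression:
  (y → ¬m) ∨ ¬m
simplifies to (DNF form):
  ¬m ∨ ¬y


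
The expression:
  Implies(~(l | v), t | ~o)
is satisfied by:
  {v: True, t: True, l: True, o: False}
  {v: True, t: True, o: False, l: False}
  {v: True, l: True, o: False, t: False}
  {v: True, o: False, l: False, t: False}
  {t: True, l: True, o: False, v: False}
  {t: True, o: False, l: False, v: False}
  {l: True, t: False, o: False, v: False}
  {t: False, o: False, l: False, v: False}
  {t: True, v: True, o: True, l: True}
  {t: True, v: True, o: True, l: False}
  {v: True, o: True, l: True, t: False}
  {v: True, o: True, t: False, l: False}
  {l: True, o: True, t: True, v: False}
  {o: True, t: True, v: False, l: False}
  {o: True, l: True, v: False, t: False}


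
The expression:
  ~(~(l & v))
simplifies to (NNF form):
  l & v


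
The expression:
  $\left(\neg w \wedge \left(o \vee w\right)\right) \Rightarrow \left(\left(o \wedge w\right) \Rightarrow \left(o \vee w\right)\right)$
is always true.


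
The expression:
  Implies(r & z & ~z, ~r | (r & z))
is always true.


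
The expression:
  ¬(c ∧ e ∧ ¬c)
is always true.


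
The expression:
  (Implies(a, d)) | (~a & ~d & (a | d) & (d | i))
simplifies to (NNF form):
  d | ~a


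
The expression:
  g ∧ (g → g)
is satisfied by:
  {g: True}


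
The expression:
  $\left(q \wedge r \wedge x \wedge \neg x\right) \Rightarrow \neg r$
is always true.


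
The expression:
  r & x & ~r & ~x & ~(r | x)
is never true.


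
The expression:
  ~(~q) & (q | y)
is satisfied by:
  {q: True}


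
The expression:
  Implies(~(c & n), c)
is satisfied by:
  {c: True}


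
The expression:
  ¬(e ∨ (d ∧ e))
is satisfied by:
  {e: False}


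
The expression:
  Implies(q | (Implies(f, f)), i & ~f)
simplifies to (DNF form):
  i & ~f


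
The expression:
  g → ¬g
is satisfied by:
  {g: False}


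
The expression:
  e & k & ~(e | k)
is never true.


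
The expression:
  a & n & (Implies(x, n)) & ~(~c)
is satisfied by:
  {a: True, c: True, n: True}


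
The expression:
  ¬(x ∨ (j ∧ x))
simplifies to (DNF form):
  ¬x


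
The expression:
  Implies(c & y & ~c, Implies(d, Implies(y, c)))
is always true.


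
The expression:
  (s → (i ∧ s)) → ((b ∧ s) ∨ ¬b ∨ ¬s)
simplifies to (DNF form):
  True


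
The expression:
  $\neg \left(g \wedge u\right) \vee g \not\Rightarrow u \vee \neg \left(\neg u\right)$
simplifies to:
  $\text{True}$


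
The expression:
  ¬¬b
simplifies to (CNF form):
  b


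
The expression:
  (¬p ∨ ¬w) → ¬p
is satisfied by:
  {w: True, p: False}
  {p: False, w: False}
  {p: True, w: True}


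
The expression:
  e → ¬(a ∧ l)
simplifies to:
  ¬a ∨ ¬e ∨ ¬l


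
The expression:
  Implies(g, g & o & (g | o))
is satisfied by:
  {o: True, g: False}
  {g: False, o: False}
  {g: True, o: True}


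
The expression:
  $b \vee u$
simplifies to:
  $b \vee u$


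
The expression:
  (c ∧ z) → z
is always true.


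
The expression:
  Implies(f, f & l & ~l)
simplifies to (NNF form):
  ~f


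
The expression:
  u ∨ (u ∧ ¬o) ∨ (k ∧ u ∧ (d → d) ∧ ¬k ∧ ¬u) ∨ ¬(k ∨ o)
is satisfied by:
  {u: True, k: False, o: False}
  {o: True, u: True, k: False}
  {u: True, k: True, o: False}
  {o: True, u: True, k: True}
  {o: False, k: False, u: False}


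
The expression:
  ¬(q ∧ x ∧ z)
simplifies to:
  ¬q ∨ ¬x ∨ ¬z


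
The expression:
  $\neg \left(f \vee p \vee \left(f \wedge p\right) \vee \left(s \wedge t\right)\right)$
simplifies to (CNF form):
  $\neg f \wedge \neg p \wedge \left(\neg s \vee \neg t\right)$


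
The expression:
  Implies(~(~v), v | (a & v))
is always true.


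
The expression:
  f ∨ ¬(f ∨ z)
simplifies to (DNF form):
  f ∨ ¬z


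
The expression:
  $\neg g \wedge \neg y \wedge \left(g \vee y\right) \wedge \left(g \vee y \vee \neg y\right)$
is never true.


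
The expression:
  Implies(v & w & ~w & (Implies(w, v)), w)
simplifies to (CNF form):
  True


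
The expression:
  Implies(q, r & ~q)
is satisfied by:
  {q: False}


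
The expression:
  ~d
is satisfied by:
  {d: False}


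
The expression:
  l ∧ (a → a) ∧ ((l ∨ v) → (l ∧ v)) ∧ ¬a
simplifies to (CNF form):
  l ∧ v ∧ ¬a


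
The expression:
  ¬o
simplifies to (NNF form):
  ¬o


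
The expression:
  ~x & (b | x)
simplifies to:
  b & ~x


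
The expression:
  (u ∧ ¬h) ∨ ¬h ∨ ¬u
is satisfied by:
  {h: False, u: False}
  {u: True, h: False}
  {h: True, u: False}


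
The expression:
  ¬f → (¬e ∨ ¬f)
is always true.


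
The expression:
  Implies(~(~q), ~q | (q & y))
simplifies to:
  y | ~q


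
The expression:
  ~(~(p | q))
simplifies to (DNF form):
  p | q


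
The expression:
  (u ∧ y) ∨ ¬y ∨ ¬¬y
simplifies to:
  True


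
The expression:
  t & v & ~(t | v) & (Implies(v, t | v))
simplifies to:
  False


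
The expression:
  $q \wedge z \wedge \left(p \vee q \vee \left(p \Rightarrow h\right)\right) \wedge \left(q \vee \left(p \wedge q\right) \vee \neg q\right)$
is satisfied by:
  {z: True, q: True}


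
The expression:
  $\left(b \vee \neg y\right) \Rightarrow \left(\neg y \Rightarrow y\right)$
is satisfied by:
  {y: True}


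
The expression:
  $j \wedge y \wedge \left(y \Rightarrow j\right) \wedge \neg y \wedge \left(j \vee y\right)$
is never true.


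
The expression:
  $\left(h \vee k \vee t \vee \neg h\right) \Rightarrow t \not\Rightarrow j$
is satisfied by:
  {t: True, j: False}


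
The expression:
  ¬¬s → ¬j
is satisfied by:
  {s: False, j: False}
  {j: True, s: False}
  {s: True, j: False}


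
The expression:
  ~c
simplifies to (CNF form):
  ~c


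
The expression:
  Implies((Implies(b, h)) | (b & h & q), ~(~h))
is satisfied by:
  {b: True, h: True}
  {b: True, h: False}
  {h: True, b: False}


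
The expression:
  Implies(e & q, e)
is always true.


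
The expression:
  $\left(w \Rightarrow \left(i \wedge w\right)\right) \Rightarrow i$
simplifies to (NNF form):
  $i \vee w$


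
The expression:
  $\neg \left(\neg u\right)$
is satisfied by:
  {u: True}


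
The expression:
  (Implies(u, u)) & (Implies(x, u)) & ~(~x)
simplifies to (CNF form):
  u & x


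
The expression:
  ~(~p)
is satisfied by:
  {p: True}


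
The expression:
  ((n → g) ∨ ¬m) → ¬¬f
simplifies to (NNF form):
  f ∨ (m ∧ n ∧ ¬g)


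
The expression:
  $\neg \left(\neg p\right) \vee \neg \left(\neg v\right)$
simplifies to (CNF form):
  $p \vee v$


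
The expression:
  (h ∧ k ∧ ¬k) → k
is always true.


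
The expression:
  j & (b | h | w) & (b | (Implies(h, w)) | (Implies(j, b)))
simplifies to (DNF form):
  (b & j) | (j & w)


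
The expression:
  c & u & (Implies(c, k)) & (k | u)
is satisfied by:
  {c: True, u: True, k: True}


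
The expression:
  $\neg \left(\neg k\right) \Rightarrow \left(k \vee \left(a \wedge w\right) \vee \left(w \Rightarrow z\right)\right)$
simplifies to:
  $\text{True}$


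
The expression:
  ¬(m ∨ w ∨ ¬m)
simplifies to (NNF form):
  False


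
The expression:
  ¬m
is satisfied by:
  {m: False}


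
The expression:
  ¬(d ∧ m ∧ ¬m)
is always true.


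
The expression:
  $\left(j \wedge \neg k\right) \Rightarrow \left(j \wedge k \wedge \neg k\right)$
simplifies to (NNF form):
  $k \vee \neg j$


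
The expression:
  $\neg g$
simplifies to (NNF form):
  $\neg g$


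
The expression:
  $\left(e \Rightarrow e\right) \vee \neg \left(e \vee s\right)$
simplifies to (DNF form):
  $\text{True}$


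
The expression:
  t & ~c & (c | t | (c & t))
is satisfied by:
  {t: True, c: False}


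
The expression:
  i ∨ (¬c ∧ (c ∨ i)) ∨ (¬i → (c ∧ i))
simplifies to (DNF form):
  i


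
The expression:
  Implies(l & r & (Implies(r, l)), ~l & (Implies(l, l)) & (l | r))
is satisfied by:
  {l: False, r: False}
  {r: True, l: False}
  {l: True, r: False}


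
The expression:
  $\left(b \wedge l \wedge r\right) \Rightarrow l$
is always true.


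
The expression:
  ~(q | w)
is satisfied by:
  {q: False, w: False}


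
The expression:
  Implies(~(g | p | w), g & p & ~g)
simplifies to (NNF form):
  g | p | w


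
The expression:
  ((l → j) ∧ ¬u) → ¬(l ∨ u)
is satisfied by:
  {u: True, l: False, j: False}
  {l: False, j: False, u: False}
  {j: True, u: True, l: False}
  {j: True, l: False, u: False}
  {u: True, l: True, j: False}
  {l: True, u: False, j: False}
  {j: True, l: True, u: True}


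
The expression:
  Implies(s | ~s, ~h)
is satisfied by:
  {h: False}


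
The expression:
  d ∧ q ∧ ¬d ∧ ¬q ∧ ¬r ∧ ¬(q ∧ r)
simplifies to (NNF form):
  False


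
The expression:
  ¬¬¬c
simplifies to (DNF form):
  ¬c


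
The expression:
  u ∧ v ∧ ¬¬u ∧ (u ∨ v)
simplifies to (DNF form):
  u ∧ v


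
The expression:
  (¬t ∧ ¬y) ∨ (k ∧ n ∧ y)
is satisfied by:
  {n: True, k: True, y: False, t: False}
  {n: True, k: False, y: False, t: False}
  {k: True, t: False, n: False, y: False}
  {t: False, k: False, n: False, y: False}
  {y: True, n: True, k: True, t: False}
  {y: True, t: True, n: True, k: True}


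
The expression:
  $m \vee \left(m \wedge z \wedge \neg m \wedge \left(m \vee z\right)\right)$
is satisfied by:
  {m: True}


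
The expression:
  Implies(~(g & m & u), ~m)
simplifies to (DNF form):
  ~m | (g & u)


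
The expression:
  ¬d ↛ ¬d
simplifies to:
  False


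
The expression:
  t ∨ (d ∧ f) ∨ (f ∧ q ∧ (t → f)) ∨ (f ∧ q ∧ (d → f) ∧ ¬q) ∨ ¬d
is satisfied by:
  {t: True, f: True, d: False}
  {t: True, f: False, d: False}
  {f: True, t: False, d: False}
  {t: False, f: False, d: False}
  {d: True, t: True, f: True}
  {d: True, t: True, f: False}
  {d: True, f: True, t: False}


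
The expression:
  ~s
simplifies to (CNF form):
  ~s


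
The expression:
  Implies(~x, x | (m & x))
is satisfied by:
  {x: True}


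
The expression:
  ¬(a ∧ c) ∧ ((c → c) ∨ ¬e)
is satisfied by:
  {c: False, a: False}
  {a: True, c: False}
  {c: True, a: False}


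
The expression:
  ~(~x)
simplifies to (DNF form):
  x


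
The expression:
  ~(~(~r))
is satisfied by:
  {r: False}


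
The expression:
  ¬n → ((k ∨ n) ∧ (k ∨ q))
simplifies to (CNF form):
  k ∨ n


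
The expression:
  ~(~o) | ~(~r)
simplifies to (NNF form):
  o | r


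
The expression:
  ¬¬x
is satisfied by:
  {x: True}


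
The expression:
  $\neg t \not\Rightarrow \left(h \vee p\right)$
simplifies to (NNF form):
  $\neg h \wedge \neg p \wedge \neg t$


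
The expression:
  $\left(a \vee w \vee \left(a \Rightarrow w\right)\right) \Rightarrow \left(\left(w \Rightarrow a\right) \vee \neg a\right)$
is always true.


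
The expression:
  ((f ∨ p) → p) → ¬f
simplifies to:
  ¬f ∨ ¬p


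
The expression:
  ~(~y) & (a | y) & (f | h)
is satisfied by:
  {y: True, h: True, f: True}
  {y: True, h: True, f: False}
  {y: True, f: True, h: False}


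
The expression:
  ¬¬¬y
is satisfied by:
  {y: False}


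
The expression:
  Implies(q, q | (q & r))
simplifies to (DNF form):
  True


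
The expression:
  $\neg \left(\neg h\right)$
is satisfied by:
  {h: True}


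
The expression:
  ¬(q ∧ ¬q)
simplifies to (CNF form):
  True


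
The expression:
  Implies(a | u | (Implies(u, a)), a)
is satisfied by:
  {a: True}


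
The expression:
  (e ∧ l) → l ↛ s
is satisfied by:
  {l: False, e: False, s: False}
  {s: True, l: False, e: False}
  {e: True, l: False, s: False}
  {s: True, e: True, l: False}
  {l: True, s: False, e: False}
  {s: True, l: True, e: False}
  {e: True, l: True, s: False}


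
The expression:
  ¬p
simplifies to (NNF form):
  ¬p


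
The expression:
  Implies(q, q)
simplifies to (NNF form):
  True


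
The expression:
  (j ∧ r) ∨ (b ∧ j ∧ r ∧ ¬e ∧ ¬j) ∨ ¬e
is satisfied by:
  {r: True, j: True, e: False}
  {r: True, j: False, e: False}
  {j: True, r: False, e: False}
  {r: False, j: False, e: False}
  {r: True, e: True, j: True}


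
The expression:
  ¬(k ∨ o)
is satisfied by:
  {o: False, k: False}


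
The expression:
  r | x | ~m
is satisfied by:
  {r: True, x: True, m: False}
  {r: True, m: False, x: False}
  {x: True, m: False, r: False}
  {x: False, m: False, r: False}
  {r: True, x: True, m: True}
  {r: True, m: True, x: False}
  {x: True, m: True, r: False}


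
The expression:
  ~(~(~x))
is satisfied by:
  {x: False}


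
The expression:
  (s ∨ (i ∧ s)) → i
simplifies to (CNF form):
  i ∨ ¬s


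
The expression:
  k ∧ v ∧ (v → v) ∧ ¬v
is never true.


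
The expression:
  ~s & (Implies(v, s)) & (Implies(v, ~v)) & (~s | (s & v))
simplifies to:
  ~s & ~v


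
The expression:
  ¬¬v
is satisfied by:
  {v: True}


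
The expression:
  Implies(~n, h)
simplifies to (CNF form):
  h | n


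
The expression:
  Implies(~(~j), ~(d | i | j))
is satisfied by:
  {j: False}


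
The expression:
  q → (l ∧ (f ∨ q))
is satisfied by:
  {l: True, q: False}
  {q: False, l: False}
  {q: True, l: True}


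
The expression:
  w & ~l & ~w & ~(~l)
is never true.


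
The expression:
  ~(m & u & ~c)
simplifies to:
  c | ~m | ~u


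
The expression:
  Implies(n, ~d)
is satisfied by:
  {d: False, n: False}
  {n: True, d: False}
  {d: True, n: False}


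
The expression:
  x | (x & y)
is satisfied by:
  {x: True}


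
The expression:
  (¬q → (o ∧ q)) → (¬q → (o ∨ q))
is always true.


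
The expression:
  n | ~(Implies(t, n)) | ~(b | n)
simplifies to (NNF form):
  n | t | ~b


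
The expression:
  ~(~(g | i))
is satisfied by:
  {i: True, g: True}
  {i: True, g: False}
  {g: True, i: False}


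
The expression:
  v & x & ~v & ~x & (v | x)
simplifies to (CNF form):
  False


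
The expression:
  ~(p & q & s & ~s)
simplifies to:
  True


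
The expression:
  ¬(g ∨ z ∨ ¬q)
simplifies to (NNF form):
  q ∧ ¬g ∧ ¬z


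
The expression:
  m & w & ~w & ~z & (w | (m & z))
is never true.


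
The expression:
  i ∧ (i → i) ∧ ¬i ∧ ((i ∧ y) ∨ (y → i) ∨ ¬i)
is never true.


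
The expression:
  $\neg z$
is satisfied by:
  {z: False}


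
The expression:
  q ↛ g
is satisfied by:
  {q: True, g: False}


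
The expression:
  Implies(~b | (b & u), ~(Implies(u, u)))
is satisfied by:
  {b: True, u: False}


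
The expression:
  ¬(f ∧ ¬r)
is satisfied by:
  {r: True, f: False}
  {f: False, r: False}
  {f: True, r: True}


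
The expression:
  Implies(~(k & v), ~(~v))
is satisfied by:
  {v: True}


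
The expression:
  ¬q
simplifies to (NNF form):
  ¬q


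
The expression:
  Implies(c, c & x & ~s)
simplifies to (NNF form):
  ~c | (x & ~s)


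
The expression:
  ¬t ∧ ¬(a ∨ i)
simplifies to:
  ¬a ∧ ¬i ∧ ¬t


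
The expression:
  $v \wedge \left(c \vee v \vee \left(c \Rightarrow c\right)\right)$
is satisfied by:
  {v: True}


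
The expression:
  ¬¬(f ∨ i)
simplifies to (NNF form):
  f ∨ i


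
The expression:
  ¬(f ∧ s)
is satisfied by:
  {s: False, f: False}
  {f: True, s: False}
  {s: True, f: False}


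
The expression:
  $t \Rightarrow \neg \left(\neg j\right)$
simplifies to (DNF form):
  $j \vee \neg t$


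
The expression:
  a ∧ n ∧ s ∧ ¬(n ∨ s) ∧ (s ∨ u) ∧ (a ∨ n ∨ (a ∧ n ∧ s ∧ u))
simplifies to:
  False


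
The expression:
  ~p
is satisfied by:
  {p: False}


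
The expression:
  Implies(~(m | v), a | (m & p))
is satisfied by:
  {a: True, m: True, v: True}
  {a: True, m: True, v: False}
  {a: True, v: True, m: False}
  {a: True, v: False, m: False}
  {m: True, v: True, a: False}
  {m: True, v: False, a: False}
  {v: True, m: False, a: False}


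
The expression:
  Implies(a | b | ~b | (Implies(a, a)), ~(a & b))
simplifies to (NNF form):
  ~a | ~b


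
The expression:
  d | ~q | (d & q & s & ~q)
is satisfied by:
  {d: True, q: False}
  {q: False, d: False}
  {q: True, d: True}


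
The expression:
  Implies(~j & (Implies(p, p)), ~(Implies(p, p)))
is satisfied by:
  {j: True}


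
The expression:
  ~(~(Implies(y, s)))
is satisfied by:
  {s: True, y: False}
  {y: False, s: False}
  {y: True, s: True}


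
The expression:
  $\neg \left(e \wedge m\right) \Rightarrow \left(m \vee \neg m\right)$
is always true.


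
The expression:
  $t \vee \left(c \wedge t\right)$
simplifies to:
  $t$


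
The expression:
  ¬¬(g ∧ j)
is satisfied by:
  {j: True, g: True}


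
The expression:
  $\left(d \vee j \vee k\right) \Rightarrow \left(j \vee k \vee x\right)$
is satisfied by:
  {x: True, k: True, j: True, d: False}
  {x: True, k: True, j: False, d: False}
  {x: True, j: True, k: False, d: False}
  {x: True, j: False, k: False, d: False}
  {k: True, j: True, x: False, d: False}
  {k: True, x: False, j: False, d: False}
  {k: False, j: True, x: False, d: False}
  {k: False, x: False, j: False, d: False}
  {x: True, d: True, k: True, j: True}
  {x: True, d: True, k: True, j: False}
  {x: True, d: True, j: True, k: False}
  {x: True, d: True, j: False, k: False}
  {d: True, k: True, j: True, x: False}
  {d: True, k: True, j: False, x: False}
  {d: True, j: True, k: False, x: False}


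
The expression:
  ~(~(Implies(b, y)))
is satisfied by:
  {y: True, b: False}
  {b: False, y: False}
  {b: True, y: True}


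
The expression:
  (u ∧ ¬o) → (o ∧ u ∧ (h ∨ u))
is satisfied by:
  {o: True, u: False}
  {u: False, o: False}
  {u: True, o: True}


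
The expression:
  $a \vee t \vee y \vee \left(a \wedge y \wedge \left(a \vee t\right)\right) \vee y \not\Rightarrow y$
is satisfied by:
  {a: True, y: True, t: True}
  {a: True, y: True, t: False}
  {a: True, t: True, y: False}
  {a: True, t: False, y: False}
  {y: True, t: True, a: False}
  {y: True, t: False, a: False}
  {t: True, y: False, a: False}


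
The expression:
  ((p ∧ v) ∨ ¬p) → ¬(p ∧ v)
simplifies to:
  ¬p ∨ ¬v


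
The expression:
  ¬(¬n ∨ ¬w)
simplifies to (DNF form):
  n ∧ w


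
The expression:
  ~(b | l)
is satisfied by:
  {l: False, b: False}


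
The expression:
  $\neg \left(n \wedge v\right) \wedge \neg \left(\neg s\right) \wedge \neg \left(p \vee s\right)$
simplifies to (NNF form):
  $\text{False}$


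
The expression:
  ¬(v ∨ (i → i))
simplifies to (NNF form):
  False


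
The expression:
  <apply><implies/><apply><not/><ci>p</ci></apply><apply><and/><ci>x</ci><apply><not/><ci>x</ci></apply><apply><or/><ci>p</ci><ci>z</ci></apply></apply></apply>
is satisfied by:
  {p: True}


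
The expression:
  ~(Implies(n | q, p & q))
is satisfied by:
  {n: True, p: False, q: False}
  {q: True, n: True, p: False}
  {q: True, n: False, p: False}
  {p: True, n: True, q: False}


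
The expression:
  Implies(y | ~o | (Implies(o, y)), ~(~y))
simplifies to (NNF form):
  o | y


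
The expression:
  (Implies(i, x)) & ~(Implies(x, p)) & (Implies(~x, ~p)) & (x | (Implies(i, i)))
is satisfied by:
  {x: True, p: False}


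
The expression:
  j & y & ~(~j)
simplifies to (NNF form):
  j & y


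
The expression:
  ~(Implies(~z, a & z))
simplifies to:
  ~z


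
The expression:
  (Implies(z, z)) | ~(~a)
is always true.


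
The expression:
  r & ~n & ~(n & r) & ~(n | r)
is never true.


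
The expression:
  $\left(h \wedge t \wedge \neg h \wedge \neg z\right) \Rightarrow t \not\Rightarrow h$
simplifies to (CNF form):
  $\text{True}$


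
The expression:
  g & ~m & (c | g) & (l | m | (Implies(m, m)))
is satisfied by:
  {g: True, m: False}


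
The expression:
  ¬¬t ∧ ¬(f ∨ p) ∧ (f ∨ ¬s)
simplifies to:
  t ∧ ¬f ∧ ¬p ∧ ¬s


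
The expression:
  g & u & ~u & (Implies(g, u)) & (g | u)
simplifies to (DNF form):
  False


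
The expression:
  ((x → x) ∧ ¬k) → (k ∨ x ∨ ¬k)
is always true.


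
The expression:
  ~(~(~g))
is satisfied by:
  {g: False}


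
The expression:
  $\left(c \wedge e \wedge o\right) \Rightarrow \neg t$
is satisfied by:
  {o: False, c: False, t: False, e: False}
  {e: True, o: False, c: False, t: False}
  {t: True, o: False, c: False, e: False}
  {e: True, t: True, o: False, c: False}
  {c: True, e: False, o: False, t: False}
  {e: True, c: True, o: False, t: False}
  {t: True, c: True, e: False, o: False}
  {e: True, t: True, c: True, o: False}
  {o: True, t: False, c: False, e: False}
  {e: True, o: True, t: False, c: False}
  {t: True, o: True, e: False, c: False}
  {e: True, t: True, o: True, c: False}
  {c: True, o: True, t: False, e: False}
  {e: True, c: True, o: True, t: False}
  {t: True, c: True, o: True, e: False}


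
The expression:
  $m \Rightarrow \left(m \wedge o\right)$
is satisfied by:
  {o: True, m: False}
  {m: False, o: False}
  {m: True, o: True}


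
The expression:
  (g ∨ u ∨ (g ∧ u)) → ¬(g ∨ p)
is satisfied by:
  {g: False, p: False, u: False}
  {u: True, g: False, p: False}
  {p: True, g: False, u: False}


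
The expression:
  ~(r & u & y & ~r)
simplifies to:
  True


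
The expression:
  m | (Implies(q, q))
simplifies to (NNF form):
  True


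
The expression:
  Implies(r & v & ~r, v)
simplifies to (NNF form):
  True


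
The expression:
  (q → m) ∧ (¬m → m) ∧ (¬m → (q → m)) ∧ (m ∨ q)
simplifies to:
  m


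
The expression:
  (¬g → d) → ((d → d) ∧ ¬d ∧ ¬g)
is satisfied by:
  {g: False, d: False}


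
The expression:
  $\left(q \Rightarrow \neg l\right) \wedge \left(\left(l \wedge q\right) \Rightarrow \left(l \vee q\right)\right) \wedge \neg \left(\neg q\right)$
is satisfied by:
  {q: True, l: False}


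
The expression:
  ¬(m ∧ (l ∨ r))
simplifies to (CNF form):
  (¬l ∨ ¬m) ∧ (¬m ∨ ¬r)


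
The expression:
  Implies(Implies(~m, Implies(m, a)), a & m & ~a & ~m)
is never true.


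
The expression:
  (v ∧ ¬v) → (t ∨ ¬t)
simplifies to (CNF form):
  True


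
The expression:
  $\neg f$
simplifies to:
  $\neg f$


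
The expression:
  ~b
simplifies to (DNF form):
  ~b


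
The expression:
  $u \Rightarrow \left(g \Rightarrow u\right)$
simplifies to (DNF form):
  $\text{True}$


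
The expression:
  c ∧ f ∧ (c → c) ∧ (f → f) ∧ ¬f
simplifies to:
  False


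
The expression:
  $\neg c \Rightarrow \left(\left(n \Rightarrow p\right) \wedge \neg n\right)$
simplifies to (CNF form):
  $c \vee \neg n$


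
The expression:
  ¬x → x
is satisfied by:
  {x: True}


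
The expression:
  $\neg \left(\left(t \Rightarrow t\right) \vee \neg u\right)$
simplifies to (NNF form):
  $\text{False}$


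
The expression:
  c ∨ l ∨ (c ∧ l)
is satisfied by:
  {c: True, l: True}
  {c: True, l: False}
  {l: True, c: False}


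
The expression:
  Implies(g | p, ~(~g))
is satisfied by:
  {g: True, p: False}
  {p: False, g: False}
  {p: True, g: True}


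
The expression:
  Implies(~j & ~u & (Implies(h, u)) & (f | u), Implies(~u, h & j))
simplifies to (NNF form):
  h | j | u | ~f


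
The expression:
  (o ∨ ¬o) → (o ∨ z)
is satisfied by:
  {o: True, z: True}
  {o: True, z: False}
  {z: True, o: False}


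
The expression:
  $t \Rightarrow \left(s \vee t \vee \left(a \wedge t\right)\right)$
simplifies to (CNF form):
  $\text{True}$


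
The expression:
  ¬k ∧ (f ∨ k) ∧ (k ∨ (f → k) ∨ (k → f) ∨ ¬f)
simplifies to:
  f ∧ ¬k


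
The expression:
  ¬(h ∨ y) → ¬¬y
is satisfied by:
  {y: True, h: True}
  {y: True, h: False}
  {h: True, y: False}


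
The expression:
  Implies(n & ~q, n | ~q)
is always true.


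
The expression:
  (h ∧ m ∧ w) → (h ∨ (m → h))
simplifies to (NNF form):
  True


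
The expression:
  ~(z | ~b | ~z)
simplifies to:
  False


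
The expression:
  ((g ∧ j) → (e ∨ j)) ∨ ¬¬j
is always true.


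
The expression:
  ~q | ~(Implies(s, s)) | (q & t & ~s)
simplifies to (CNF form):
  (t | ~q) & (~q | ~s)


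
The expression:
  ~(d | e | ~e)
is never true.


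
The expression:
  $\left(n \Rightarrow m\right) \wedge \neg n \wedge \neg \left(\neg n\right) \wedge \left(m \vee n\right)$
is never true.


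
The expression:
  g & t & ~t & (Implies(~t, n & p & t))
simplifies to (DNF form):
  False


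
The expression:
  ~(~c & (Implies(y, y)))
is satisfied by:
  {c: True}


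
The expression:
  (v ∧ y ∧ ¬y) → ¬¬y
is always true.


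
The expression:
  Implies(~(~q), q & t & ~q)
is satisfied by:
  {q: False}


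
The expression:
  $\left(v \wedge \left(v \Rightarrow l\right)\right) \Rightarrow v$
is always true.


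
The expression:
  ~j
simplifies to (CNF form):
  ~j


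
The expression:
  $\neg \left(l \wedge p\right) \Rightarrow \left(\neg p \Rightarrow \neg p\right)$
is always true.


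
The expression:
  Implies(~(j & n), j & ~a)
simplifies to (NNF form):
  j & (n | ~a)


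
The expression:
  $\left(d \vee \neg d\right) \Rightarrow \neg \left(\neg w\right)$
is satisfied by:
  {w: True}


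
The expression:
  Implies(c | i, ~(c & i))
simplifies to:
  ~c | ~i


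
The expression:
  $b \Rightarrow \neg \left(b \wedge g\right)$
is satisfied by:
  {g: False, b: False}
  {b: True, g: False}
  {g: True, b: False}


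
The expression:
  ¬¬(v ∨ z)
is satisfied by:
  {z: True, v: True}
  {z: True, v: False}
  {v: True, z: False}


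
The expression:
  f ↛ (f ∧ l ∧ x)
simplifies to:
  f ∧ (¬l ∨ ¬x)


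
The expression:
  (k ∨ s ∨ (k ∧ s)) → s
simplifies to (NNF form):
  s ∨ ¬k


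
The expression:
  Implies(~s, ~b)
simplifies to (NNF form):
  s | ~b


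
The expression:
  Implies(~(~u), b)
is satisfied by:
  {b: True, u: False}
  {u: False, b: False}
  {u: True, b: True}


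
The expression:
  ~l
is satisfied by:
  {l: False}


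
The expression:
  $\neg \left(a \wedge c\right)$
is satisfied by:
  {c: False, a: False}
  {a: True, c: False}
  {c: True, a: False}


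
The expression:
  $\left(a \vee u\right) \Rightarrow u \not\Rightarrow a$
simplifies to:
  $\neg a$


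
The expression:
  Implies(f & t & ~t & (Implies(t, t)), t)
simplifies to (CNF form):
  True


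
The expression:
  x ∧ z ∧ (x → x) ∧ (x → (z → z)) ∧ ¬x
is never true.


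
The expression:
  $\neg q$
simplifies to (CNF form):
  $\neg q$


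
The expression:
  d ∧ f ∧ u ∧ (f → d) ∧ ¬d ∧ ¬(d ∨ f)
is never true.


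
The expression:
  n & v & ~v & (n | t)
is never true.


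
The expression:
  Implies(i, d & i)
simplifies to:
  d | ~i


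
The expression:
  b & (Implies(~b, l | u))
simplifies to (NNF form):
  b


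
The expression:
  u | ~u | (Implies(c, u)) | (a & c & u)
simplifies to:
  True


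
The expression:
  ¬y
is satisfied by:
  {y: False}


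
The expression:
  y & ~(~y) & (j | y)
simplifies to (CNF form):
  y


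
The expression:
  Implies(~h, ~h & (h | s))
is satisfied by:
  {s: True, h: True}
  {s: True, h: False}
  {h: True, s: False}


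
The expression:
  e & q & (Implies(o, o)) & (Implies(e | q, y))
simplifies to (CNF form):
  e & q & y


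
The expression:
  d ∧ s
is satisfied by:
  {s: True, d: True}


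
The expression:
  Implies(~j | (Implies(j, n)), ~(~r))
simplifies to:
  r | (j & ~n)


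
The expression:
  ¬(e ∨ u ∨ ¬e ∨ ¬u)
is never true.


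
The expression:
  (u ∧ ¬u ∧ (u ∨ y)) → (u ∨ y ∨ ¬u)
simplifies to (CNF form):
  True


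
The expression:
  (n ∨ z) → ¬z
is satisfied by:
  {z: False}


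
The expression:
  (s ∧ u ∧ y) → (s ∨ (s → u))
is always true.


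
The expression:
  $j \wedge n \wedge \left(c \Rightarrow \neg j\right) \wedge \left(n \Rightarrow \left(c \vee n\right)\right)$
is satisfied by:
  {j: True, n: True, c: False}


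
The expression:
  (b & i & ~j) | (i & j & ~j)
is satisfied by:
  {i: True, b: True, j: False}


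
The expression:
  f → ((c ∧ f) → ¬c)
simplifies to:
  ¬c ∨ ¬f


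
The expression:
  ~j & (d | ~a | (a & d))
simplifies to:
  ~j & (d | ~a)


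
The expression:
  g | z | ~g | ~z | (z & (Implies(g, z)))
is always true.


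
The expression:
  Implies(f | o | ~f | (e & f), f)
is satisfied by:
  {f: True}


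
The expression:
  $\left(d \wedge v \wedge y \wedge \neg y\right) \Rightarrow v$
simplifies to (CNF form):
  $\text{True}$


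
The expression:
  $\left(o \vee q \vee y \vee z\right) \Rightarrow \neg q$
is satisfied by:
  {q: False}


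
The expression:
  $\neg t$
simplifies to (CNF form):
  $\neg t$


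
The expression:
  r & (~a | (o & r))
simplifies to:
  r & (o | ~a)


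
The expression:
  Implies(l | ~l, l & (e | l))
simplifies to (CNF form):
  l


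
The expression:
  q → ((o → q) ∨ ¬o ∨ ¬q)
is always true.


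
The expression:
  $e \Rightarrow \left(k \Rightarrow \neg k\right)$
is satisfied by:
  {k: False, e: False}
  {e: True, k: False}
  {k: True, e: False}


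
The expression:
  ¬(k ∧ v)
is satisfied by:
  {k: False, v: False}
  {v: True, k: False}
  {k: True, v: False}


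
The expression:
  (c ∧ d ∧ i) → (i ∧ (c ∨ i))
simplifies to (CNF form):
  True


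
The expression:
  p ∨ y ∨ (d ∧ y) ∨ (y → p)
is always true.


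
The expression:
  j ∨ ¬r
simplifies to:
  j ∨ ¬r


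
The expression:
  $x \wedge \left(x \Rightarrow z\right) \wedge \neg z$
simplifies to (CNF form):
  $\text{False}$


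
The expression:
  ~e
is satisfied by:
  {e: False}


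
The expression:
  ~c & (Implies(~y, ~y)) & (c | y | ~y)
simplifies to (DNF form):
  ~c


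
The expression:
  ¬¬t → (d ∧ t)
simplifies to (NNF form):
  d ∨ ¬t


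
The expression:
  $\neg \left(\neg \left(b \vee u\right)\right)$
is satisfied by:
  {b: True, u: True}
  {b: True, u: False}
  {u: True, b: False}


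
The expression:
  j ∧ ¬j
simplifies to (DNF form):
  False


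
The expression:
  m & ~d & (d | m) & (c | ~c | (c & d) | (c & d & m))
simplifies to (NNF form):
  m & ~d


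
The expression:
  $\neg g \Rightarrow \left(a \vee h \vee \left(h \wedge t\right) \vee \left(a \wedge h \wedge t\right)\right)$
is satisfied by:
  {a: True, g: True, h: True}
  {a: True, g: True, h: False}
  {a: True, h: True, g: False}
  {a: True, h: False, g: False}
  {g: True, h: True, a: False}
  {g: True, h: False, a: False}
  {h: True, g: False, a: False}


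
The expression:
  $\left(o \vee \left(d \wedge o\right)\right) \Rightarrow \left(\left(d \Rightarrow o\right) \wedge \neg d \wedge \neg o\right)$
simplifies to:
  $\neg o$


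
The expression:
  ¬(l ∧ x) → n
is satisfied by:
  {n: True, l: True, x: True}
  {n: True, l: True, x: False}
  {n: True, x: True, l: False}
  {n: True, x: False, l: False}
  {l: True, x: True, n: False}


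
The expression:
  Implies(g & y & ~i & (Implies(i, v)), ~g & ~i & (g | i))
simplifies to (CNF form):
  i | ~g | ~y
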